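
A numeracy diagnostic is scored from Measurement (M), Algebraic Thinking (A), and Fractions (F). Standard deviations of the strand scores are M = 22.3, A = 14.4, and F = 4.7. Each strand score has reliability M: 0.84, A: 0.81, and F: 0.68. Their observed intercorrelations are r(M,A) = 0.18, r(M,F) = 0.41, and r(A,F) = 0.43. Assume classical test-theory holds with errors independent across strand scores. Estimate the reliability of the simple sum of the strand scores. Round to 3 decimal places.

0.872

Var(M+A+F) = 22.3² + 14.4² + 4.7² + 2·[22.3·14.4·0.18 + 22.3·4.7·0.41 + 14.4·4.7·0.43] = 726.74 + 259.752 = 986.492.
Because errors are independent across components, Cov(Tᵢ,Tⱼ) = Cov(Xᵢ,Xⱼ); the off-diagonal part of the true-score variance is the same as above.
True-score variance = [22.3²·0.84 + 14.4²·0.81 + 4.7²·0.68] + 259.752 = 600.706 + 259.752 = 860.459.
Reliability = 860.459 / 986.492 = 0.872.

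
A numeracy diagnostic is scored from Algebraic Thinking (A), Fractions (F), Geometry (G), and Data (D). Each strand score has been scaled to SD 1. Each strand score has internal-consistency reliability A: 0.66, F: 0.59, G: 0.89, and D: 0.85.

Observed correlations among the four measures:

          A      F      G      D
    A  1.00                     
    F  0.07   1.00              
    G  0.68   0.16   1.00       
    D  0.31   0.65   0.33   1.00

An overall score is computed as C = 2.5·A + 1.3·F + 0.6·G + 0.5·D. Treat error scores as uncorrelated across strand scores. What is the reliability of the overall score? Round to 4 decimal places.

Var(C) = 2.5² + 1.3² + 0.6² + 0.5² + 2·[3.25·0.07 + 1.5·0.68 + 1.25·0.31 + 0.78·0.16 + 0.65·0.65 + 0.3·0.33] = 8.55 + 4.5626 = 13.1126.
Under uncorrelated errors the observed covariances equal the true-score covariances, so only the own-variance terms attenuate.
True-score variance = [2.5²·0.66 + 1.3²·0.59 + 0.6²·0.89 + 0.5²·0.85] + 4.5626 = 5.655 + 4.5626 = 10.2176.
Reliability = 10.2176 / 13.1126 = 0.7792.

0.7792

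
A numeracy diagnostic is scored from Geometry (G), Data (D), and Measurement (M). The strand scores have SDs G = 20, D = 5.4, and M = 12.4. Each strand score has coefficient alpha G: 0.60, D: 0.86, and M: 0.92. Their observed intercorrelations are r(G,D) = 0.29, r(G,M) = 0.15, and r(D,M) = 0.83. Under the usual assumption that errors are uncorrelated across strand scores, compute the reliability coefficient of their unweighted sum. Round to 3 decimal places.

Var(G+D+M) = 20² + 5.4² + 12.4² + 2·[20·5.4·0.29 + 20·12.4·0.15 + 5.4·12.4·0.83] = 582.92 + 248.194 = 831.114.
Under uncorrelated errors the observed covariances equal the true-score covariances, so only the own-variance terms attenuate.
True-score variance = [20²·0.60 + 5.4²·0.86 + 12.4²·0.92] + 248.194 = 406.537 + 248.194 = 654.73.
Reliability = 654.73 / 831.114 = 0.788.

0.788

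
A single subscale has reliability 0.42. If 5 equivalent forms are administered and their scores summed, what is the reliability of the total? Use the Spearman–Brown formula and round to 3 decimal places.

0.784

ρ_k = kρ / (1 + (k−1)ρ) = 5·0.42 / (1 + 4·0.42) = 2.100 / 2.680 = 0.784.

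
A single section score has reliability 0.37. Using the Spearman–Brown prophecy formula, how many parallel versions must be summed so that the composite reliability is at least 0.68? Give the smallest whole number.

k ≥ ρ*(1−ρ₁)/(ρ₁(1−ρ*)) = 0.68·0.63 / (0.37·0.32) = 3.618.
Smallest integer k = 4.

4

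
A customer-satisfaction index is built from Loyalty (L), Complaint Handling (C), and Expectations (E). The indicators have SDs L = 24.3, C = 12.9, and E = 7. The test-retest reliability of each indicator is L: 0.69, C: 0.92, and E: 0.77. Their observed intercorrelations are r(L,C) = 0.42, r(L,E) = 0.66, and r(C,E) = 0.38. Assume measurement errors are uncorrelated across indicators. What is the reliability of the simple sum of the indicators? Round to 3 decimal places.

0.848

Var(L+C+E) = 24.3² + 12.9² + 7² + 2·[24.3·12.9·0.42 + 24.3·7·0.66 + 12.9·7·0.38] = 805.9 + 556.475 = 1362.37.
Under uncorrelated errors the observed covariances equal the true-score covariances, so only the own-variance terms attenuate.
True-score variance = [24.3²·0.69 + 12.9²·0.92 + 7²·0.77] + 556.475 = 598.265 + 556.475 = 1154.74.
Reliability = 1154.74 / 1362.37 = 0.848.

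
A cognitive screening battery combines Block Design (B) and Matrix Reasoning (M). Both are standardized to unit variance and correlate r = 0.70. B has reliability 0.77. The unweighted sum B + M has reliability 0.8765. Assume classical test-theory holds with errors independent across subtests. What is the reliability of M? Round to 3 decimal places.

Var(B+M) = 2 + 2·0.70 = 3.400.
True-score variance = ρ_B + ρ_M + 2·0.70, so 0.8765 = (0.77 + ρ_M + 1.40) / 3.400.
ρ_M = 0.8765·3.400 − 0.77 − 1.40 = 0.810.

0.810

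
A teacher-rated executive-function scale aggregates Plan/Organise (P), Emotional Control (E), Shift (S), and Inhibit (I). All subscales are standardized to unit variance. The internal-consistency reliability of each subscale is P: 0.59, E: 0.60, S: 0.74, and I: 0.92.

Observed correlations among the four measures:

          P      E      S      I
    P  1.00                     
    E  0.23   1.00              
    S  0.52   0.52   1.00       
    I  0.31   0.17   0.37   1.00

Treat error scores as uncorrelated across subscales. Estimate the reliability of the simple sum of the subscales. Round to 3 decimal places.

0.860

Var(P+E+S+I) = 4 + 2·[0.23 + 0.52 + 0.31 + 0.52 + 0.17 + 0.37] = 4 + 4.24 = 8.24.
With uncorrelated errors the cross-covariances are all true-score covariance, so they carry over unchanged; only the diagonal terms shrink to ρᵢσᵢ².
True-score variance = [0.59 + 0.60 + 0.74 + 0.92] + 4.24 = 2.85 + 4.24 = 7.09.
Reliability = 7.09 / 8.24 = 0.860.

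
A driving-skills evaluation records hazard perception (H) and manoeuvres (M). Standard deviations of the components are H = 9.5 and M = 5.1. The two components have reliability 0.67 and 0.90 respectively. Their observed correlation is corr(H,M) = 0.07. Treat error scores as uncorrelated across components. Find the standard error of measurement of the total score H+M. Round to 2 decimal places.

Var(total) = 116.26 + 6.783 = 123.043.
True-score variance = 83.8765 + 6.783 = 90.6595, so reliability = 0.7368.
Error variance = 123.043 − 90.6595 = 32.3835; SEM = √32.3835 = 5.69.

5.69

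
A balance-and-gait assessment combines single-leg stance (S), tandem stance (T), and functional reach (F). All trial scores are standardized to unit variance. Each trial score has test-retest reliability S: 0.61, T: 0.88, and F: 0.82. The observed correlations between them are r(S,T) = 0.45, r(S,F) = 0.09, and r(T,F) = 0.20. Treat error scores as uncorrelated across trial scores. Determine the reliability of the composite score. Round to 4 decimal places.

Var(S+T+F) = 3 + 2·[0.45 + 0.09 + 0.20] = 3 + 1.48 = 4.48.
Because errors are independent across components, Cov(Tᵢ,Tⱼ) = Cov(Xᵢ,Xⱼ); the off-diagonal part of the true-score variance is the same as above.
True-score variance = [0.61 + 0.88 + 0.82] + 1.48 = 2.31 + 1.48 = 3.79.
Reliability = 3.79 / 4.48 = 0.8460.

0.8460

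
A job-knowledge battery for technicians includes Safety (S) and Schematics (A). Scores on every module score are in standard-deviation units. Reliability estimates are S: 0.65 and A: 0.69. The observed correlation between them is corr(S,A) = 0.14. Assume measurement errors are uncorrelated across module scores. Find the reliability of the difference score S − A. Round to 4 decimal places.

0.6163

Var(S−A) = 1 + 1 − 2·0.14 = 2 − 0.28 = 1.72.
Under uncorrelated errors the observed covariances equal the true-score covariances, so only the own-variance terms attenuate.
True-score variance = [0.65 + 0.69] − 0.28 = 1.34 − 0.28 = 1.06.
Reliability = 1.06 / 1.72 = 0.6163.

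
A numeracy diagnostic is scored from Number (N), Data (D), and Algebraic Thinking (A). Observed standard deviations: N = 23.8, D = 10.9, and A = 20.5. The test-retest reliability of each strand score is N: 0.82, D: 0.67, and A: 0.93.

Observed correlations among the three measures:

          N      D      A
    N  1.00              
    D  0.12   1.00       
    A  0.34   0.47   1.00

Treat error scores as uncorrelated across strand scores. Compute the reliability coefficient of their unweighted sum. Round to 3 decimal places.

Var(N+D+A) = 23.8² + 10.9² + 20.5² + 2·[23.8·10.9·0.12 + 23.8·20.5·0.34 + 10.9·20.5·0.47] = 1105.5 + 604.076 = 1709.58.
With uncorrelated errors the cross-covariances are all true-score covariance, so they carry over unchanged; only the diagonal terms shrink to ρᵢσᵢ².
True-score variance = [23.8²·0.82 + 10.9²·0.67 + 20.5²·0.93] + 604.076 = 934.916 + 604.076 = 1538.99.
Reliability = 1538.99 / 1709.58 = 0.900.

0.900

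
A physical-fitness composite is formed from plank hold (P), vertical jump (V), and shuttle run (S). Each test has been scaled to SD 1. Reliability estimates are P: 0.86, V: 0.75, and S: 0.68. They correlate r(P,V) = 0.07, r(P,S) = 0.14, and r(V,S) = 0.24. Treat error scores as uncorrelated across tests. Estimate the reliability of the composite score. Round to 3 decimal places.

Var(P+V+S) = 3 + 2·[0.07 + 0.14 + 0.24] = 3 + 0.9 = 3.9.
Because errors are independent across components, Cov(Tᵢ,Tⱼ) = Cov(Xᵢ,Xⱼ); the off-diagonal part of the true-score variance is the same as above.
True-score variance = [0.86 + 0.75 + 0.68] + 0.9 = 2.29 + 0.9 = 3.19.
Reliability = 3.19 / 3.9 = 0.818.

0.818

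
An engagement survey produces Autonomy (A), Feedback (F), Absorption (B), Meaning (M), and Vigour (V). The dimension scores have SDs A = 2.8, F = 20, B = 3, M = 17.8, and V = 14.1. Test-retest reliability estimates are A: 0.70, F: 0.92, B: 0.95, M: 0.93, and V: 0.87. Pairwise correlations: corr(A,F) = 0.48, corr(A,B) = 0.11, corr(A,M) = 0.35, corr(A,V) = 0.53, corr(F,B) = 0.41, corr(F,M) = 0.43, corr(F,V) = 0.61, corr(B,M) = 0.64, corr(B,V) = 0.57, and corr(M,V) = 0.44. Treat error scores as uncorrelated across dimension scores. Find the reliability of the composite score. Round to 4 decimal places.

Var(A+F+B+M+V) = 2.8² + 20² + 3² + 17.8² + 14.1² + 2·[2.8·20·0.48 + 2.8·3·0.11 + 2.8·17.8·0.35 + 2.8·14.1·0.53 + 20·3·0.41 + 20·17.8·0.43 + 20·14.1·0.61 + 3·17.8·0.64 + 3·14.1·0.57 + 17.8·14.1·0.44] = 932.49 + 1169.18 = 2101.67.
With uncorrelated errors the cross-covariances are all true-score covariance, so they carry over unchanged; only the diagonal terms shrink to ρᵢσᵢ².
True-score variance = [2.8²·0.70 + 20²·0.92 + 3²·0.95 + 17.8²·0.93 + 14.1²·0.87] + 1169.18 = 849.664 + 1169.18 = 2018.85.
Reliability = 2018.85 / 2101.67 = 0.9606.

0.9606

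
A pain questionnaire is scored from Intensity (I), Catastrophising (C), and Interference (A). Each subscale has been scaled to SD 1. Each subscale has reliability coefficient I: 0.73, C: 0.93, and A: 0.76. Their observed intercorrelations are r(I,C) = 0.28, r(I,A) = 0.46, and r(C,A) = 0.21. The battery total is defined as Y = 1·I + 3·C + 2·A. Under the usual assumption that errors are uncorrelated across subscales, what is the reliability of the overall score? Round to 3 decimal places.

0.907

Var(Y) = 1 + 3² + 2² + 2·[3·0.28 + 2·0.46 + 6·0.21] = 14 + 6.04 = 20.04.
Under uncorrelated errors the observed covariances equal the true-score covariances, so only the own-variance terms attenuate.
True-score variance = [0.73 + 3²·0.93 + 2²·0.76] + 6.04 = 12.14 + 6.04 = 18.18.
Reliability = 18.18 / 20.04 = 0.907.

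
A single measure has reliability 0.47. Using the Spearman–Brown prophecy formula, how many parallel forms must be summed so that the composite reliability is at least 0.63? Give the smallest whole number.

2

k ≥ ρ*(1−ρ₁)/(ρ₁(1−ρ*)) = 0.63·0.53 / (0.47·0.37) = 1.920.
Smallest integer k = 2.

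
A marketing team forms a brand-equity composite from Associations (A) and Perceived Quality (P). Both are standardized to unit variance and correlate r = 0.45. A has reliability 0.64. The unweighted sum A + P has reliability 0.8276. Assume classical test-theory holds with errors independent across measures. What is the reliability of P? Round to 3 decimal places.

Var(A+P) = 2 + 2·0.45 = 2.900.
True-score variance = ρ_A + ρ_P + 2·0.45, so 0.8276 = (0.64 + ρ_P + 0.90) / 2.900.
ρ_P = 0.8276·2.900 − 0.64 − 0.90 = 0.860.

0.860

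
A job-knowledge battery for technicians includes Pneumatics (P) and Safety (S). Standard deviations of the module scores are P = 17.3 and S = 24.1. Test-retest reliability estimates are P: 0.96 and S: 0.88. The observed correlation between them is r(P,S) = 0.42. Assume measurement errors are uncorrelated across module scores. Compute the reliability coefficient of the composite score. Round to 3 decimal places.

0.934

Var(P+S) = 17.3² + 24.1² + 2·[17.3·24.1·0.42] = 880.1 + 350.221 = 1230.32.
Because errors are independent across components, Cov(Tᵢ,Tⱼ) = Cov(Xᵢ,Xⱼ); the off-diagonal part of the true-score variance is the same as above.
True-score variance = [17.3²·0.96 + 24.1²·0.88] + 350.221 = 798.431 + 350.221 = 1148.65.
Reliability = 1148.65 / 1230.32 = 0.934.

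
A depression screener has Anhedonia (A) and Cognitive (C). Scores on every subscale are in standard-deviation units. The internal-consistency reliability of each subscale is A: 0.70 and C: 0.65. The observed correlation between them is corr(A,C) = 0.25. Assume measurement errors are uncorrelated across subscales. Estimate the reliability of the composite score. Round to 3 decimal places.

Var(A+C) = 2 + 2·[0.25] = 2 + 0.5 = 2.5.
Under uncorrelated errors the observed covariances equal the true-score covariances, so only the own-variance terms attenuate.
True-score variance = [0.70 + 0.65] + 0.5 = 1.35 + 0.5 = 1.85.
Reliability = 1.85 / 2.5 = 0.740.

0.740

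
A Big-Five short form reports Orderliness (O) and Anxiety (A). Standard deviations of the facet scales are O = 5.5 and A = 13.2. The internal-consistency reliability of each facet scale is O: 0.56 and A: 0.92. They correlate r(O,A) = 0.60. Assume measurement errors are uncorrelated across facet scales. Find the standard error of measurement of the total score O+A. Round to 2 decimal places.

Var(total) = 204.49 + 87.12 = 291.61.
True-score variance = 177.241 + 87.12 = 264.361, so reliability = 0.9066.
Error variance = 291.61 − 264.361 = 27.2492; SEM = √27.2492 = 5.22.

5.22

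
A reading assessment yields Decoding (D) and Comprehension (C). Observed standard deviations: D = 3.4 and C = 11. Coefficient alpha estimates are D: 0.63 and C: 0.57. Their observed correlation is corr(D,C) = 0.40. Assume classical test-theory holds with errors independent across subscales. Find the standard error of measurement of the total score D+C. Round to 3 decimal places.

7.504

Var(total) = 132.56 + 29.92 = 162.48.
True-score variance = 76.2528 + 29.92 = 106.173, so reliability = 0.6535.
Error variance = 162.48 − 106.173 = 56.3072; SEM = √56.3072 = 7.504.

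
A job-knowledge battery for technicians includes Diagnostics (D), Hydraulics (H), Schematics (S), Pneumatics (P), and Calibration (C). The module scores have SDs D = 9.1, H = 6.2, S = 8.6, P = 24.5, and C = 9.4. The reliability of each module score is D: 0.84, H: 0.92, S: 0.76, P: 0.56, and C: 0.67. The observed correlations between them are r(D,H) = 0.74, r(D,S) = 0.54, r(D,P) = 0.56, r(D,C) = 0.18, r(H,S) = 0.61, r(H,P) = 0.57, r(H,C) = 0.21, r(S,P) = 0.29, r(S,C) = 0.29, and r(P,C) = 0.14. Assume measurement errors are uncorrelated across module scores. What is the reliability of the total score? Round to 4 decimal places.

Var(D+H+S+P+C) = 9.1² + 6.2² + 8.6² + 24.5² + 9.4² + 2·[9.1·6.2·0.74 + 9.1·8.6·0.54 + 9.1·24.5·0.56 + 9.1·9.4·0.18 + 6.2·8.6·0.61 + 6.2·24.5·0.57 + 6.2·9.4·0.21 + 8.6·24.5·0.29 + 8.6·9.4·0.29 + 24.5·9.4·0.14] = 883.82 + 944.792 = 1828.61.
Under uncorrelated errors the observed covariances equal the true-score covariances, so only the own-variance terms attenuate.
True-score variance = [9.1²·0.84 + 6.2²·0.92 + 8.6²·0.76 + 24.5²·0.56 + 9.4²·0.67] + 944.792 = 556.476 + 944.792 = 1501.27.
Reliability = 1501.27 / 1828.61 = 0.8210.

0.8210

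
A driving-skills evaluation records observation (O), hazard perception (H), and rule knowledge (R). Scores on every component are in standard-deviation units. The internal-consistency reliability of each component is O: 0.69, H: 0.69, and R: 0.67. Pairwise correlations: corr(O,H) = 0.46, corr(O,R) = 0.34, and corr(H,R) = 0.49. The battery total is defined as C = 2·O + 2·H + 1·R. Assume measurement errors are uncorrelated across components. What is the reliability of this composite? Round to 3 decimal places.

Var(C) = 2² + 2² + 1 + 2·[4·0.46 + 2·0.34 + 2·0.49] = 9 + 7 = 16.
With uncorrelated errors the cross-covariances are all true-score covariance, so they carry over unchanged; only the diagonal terms shrink to ρᵢσᵢ².
True-score variance = [2²·0.69 + 2²·0.69 + 0.67] + 7 = 6.19 + 7 = 13.19.
Reliability = 13.19 / 16 = 0.824.

0.824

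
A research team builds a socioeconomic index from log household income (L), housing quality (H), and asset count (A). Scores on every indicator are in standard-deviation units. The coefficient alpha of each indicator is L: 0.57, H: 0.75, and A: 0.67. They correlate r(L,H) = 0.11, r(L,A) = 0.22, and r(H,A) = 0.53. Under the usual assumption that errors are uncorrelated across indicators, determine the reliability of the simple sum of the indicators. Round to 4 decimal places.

0.7860

Var(L+H+A) = 3 + 2·[0.11 + 0.22 + 0.53] = 3 + 1.72 = 4.72.
Under uncorrelated errors the observed covariances equal the true-score covariances, so only the own-variance terms attenuate.
True-score variance = [0.57 + 0.75 + 0.67] + 1.72 = 1.99 + 1.72 = 3.71.
Reliability = 3.71 / 4.72 = 0.7860.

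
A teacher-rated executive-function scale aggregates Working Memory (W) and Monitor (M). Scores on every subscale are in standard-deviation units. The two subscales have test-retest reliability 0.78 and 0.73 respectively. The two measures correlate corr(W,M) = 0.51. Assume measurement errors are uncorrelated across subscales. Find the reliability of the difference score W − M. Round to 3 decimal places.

Var(W−M) = 1 + 1 − 2·0.51 = 2 − 1.02 = 0.98.
Because errors are independent across components, Cov(Tᵢ,Tⱼ) = Cov(Xᵢ,Xⱼ); the off-diagonal part of the true-score variance is the same as above.
True-score variance = [0.78 + 0.73] − 1.02 = 1.51 − 1.02 = 0.49.
Reliability = 0.49 / 0.98 = 0.500.

0.500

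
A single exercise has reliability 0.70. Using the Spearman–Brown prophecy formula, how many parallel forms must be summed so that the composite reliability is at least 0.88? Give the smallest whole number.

4

k ≥ ρ*(1−ρ₁)/(ρ₁(1−ρ*)) = 0.88·0.30 / (0.70·0.12) = 3.143.
Smallest integer k = 4.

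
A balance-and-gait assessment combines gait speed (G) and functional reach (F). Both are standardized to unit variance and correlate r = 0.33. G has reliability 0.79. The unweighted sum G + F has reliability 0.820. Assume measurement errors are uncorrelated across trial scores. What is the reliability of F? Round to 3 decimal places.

Var(G+F) = 2 + 2·0.33 = 2.660.
True-score variance = ρ_G + ρ_F + 2·0.33, so 0.820 = (0.79 + ρ_F + 0.66) / 2.660.
ρ_F = 0.820·2.660 − 0.79 − 0.66 = 0.731.

0.731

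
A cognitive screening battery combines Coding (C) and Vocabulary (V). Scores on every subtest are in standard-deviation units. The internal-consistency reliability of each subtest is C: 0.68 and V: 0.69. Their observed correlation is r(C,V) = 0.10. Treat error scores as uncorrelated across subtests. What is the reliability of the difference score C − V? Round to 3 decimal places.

0.650

Var(C−V) = 1 + 1 − 2·0.10 = 2 − 0.2 = 1.8.
Because errors are independent across components, Cov(Tᵢ,Tⱼ) = Cov(Xᵢ,Xⱼ); the off-diagonal part of the true-score variance is the same as above.
True-score variance = [0.68 + 0.69] − 0.2 = 1.37 − 0.2 = 1.17.
Reliability = 1.17 / 1.8 = 0.650.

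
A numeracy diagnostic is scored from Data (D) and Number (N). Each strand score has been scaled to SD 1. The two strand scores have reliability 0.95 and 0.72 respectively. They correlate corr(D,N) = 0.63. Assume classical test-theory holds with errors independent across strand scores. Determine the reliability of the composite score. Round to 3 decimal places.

Var(D+N) = 2 + 2·[0.63] = 2 + 1.26 = 3.26.
Under uncorrelated errors the observed covariances equal the true-score covariances, so only the own-variance terms attenuate.
True-score variance = [0.95 + 0.72] + 1.26 = 1.67 + 1.26 = 2.93.
Reliability = 2.93 / 3.26 = 0.899.

0.899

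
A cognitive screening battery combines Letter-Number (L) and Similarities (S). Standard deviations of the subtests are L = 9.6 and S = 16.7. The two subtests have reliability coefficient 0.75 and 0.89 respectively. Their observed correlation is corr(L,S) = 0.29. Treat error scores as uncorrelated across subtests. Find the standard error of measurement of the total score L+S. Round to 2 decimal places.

7.33

Var(total) = 371.05 + 92.9856 = 464.036.
True-score variance = 317.332 + 92.9856 = 410.318, so reliability = 0.8842.
Error variance = 464.036 − 410.318 = 53.7179; SEM = √53.7179 = 7.33.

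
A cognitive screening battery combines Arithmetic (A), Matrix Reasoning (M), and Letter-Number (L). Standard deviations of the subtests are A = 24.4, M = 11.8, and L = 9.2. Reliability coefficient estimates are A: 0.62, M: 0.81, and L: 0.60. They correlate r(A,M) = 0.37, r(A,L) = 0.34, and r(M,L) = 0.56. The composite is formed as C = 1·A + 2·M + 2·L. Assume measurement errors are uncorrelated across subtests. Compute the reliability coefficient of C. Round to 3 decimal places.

Var(C) = 24.4² + 2²·11.8² + 2²·9.2² + 2·[2·24.4·11.8·0.37 + 2·24.4·9.2·0.34 + 4·11.8·9.2·0.56] = 1490.88 + 1217.76 = 2708.64.
Because errors are independent across components, Cov(Tᵢ,Tⱼ) = Cov(Xᵢ,Xⱼ); the off-diagonal part of the true-score variance is the same as above.
True-score variance = [24.4²·0.62 + 2²·11.8²·0.81 + 2²·9.2²·0.60] + 1217.76 = 1023.4 + 1217.76 = 2241.16.
Reliability = 2241.16 / 2708.64 = 0.827.

0.827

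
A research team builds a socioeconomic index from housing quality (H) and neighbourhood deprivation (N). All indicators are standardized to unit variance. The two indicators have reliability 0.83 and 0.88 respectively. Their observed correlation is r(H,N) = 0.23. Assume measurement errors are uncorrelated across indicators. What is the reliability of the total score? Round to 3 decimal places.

0.882

Var(H+N) = 2 + 2·[0.23] = 2 + 0.46 = 2.46.
With uncorrelated errors the cross-covariances are all true-score covariance, so they carry over unchanged; only the diagonal terms shrink to ρᵢσᵢ².
True-score variance = [0.83 + 0.88] + 0.46 = 1.71 + 0.46 = 2.17.
Reliability = 2.17 / 2.46 = 0.882.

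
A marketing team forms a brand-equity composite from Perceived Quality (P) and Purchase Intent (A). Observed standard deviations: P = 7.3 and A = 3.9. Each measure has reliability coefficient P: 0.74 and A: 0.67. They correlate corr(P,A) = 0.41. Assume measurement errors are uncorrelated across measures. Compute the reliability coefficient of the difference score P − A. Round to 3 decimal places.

Var(P−A) = 7.3² + 3.9² − 2·7.3·3.9·0.41 = 68.5 − 23.3454 = 45.1546.
With uncorrelated errors the cross-covariances are all true-score covariance, so they carry over unchanged; only the diagonal terms shrink to ρᵢσᵢ².
True-score variance = [7.3²·0.74 + 3.9²·0.67] − 23.3454 = 49.6253 − 23.3454 = 26.2799.
Reliability = 26.2799 / 45.1546 = 0.582.

0.582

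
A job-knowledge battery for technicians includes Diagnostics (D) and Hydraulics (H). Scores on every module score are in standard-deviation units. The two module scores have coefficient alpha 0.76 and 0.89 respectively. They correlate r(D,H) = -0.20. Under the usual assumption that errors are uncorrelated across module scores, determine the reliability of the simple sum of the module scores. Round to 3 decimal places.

0.781

Var(D+H) = 2 + 2·[(-0.20)] = 2 − 0.4 = 1.6.
Under uncorrelated errors the observed covariances equal the true-score covariances, so only the own-variance terms attenuate.
True-score variance = [0.76 + 0.89] − 0.4 = 1.65 − 0.4 = 1.25.
Reliability = 1.25 / 1.6 = 0.781.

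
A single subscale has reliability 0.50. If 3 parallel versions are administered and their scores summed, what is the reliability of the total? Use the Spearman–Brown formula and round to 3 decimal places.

0.750

ρ_k = kρ / (1 + (k−1)ρ) = 3·0.50 / (1 + 2·0.50) = 1.500 / 2.000 = 0.750.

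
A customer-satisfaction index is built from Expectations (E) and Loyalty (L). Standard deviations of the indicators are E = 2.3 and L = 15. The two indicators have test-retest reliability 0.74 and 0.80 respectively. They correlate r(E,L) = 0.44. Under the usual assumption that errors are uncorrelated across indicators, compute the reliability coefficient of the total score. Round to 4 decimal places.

0.8221

Var(E+L) = 2.3² + 15² + 2·[2.3·15·0.44] = 230.29 + 30.36 = 260.65.
Because errors are independent across components, Cov(Tᵢ,Tⱼ) = Cov(Xᵢ,Xⱼ); the off-diagonal part of the true-score variance is the same as above.
True-score variance = [2.3²·0.74 + 15²·0.80] + 30.36 = 183.915 + 30.36 = 214.275.
Reliability = 214.275 / 260.65 = 0.8221.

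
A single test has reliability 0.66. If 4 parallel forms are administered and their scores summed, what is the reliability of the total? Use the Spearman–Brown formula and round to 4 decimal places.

0.8859

ρ_k = kρ / (1 + (k−1)ρ) = 4·0.66 / (1 + 3·0.66) = 2.640 / 2.980 = 0.8859.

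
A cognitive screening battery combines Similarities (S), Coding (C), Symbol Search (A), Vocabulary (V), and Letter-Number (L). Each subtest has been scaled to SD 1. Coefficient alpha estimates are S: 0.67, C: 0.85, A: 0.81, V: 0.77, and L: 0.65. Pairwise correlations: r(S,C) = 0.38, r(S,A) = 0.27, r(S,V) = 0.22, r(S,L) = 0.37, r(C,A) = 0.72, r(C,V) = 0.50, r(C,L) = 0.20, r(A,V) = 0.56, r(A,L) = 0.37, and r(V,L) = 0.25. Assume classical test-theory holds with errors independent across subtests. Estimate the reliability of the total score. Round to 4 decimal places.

0.9014

Var(S+C+A+V+L) = 5 + 2·[0.38 + 0.27 + 0.22 + 0.37 + 0.72 + 0.50 + 0.20 + 0.56 + 0.37 + 0.25] = 5 + 7.68 = 12.68.
Because errors are independent across components, Cov(Tᵢ,Tⱼ) = Cov(Xᵢ,Xⱼ); the off-diagonal part of the true-score variance is the same as above.
True-score variance = [0.67 + 0.85 + 0.81 + 0.77 + 0.65] + 7.68 = 3.75 + 7.68 = 11.43.
Reliability = 11.43 / 12.68 = 0.9014.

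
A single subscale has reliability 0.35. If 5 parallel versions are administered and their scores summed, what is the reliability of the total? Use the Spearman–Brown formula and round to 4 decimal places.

0.7292

ρ_k = kρ / (1 + (k−1)ρ) = 5·0.35 / (1 + 4·0.35) = 1.750 / 2.400 = 0.7292.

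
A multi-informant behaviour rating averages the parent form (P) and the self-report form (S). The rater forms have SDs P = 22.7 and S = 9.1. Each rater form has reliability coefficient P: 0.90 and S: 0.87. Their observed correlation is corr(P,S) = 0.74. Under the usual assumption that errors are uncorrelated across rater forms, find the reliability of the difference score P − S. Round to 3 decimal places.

Var(P−S) = 22.7² + 9.1² − 2·22.7·9.1·0.74 = 598.1 − 305.724 = 292.376.
With uncorrelated errors the cross-covariances are all true-score covariance, so they carry over unchanged; only the diagonal terms shrink to ρᵢσᵢ².
True-score variance = [22.7²·0.90 + 9.1²·0.87] − 305.724 = 535.806 − 305.724 = 230.082.
Reliability = 230.082 / 292.376 = 0.787.

0.787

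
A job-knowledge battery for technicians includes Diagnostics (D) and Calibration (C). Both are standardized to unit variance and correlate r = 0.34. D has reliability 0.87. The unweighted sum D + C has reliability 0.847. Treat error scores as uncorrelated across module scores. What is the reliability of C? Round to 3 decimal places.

0.720

Var(D+C) = 2 + 2·0.34 = 2.680.
True-score variance = ρ_D + ρ_C + 2·0.34, so 0.847 = (0.87 + ρ_C + 0.68) / 2.680.
ρ_C = 0.847·2.680 − 0.87 − 0.68 = 0.720.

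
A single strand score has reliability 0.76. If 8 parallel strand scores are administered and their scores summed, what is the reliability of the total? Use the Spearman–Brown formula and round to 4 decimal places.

0.9620

ρ_k = kρ / (1 + (k−1)ρ) = 8·0.76 / (1 + 7·0.76) = 6.080 / 6.320 = 0.9620.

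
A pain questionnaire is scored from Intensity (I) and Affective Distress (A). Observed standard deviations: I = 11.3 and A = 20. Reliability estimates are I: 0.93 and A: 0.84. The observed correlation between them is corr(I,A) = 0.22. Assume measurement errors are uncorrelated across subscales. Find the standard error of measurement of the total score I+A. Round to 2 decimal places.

8.54

Var(total) = 527.69 + 99.44 = 627.13.
True-score variance = 454.752 + 99.44 = 554.192, so reliability = 0.8837.
Error variance = 627.13 − 554.192 = 72.9383; SEM = √72.9383 = 8.54.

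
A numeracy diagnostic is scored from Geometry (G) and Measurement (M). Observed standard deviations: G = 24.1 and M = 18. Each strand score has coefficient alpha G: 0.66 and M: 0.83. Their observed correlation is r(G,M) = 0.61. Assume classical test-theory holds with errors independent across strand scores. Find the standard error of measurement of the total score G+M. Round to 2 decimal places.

15.89

Var(total) = 904.81 + 529.236 = 1434.05.
True-score variance = 652.255 + 529.236 = 1181.49, so reliability = 0.8239.
Error variance = 1434.05 − 1181.49 = 252.555; SEM = √252.555 = 15.89.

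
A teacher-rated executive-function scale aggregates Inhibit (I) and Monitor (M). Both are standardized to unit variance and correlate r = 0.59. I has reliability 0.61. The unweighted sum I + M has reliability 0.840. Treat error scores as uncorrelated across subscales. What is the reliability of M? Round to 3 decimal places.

Var(I+M) = 2 + 2·0.59 = 3.180.
True-score variance = ρ_I + ρ_M + 2·0.59, so 0.840 = (0.61 + ρ_M + 1.18) / 3.180.
ρ_M = 0.840·3.180 − 0.61 − 1.18 = 0.881.

0.881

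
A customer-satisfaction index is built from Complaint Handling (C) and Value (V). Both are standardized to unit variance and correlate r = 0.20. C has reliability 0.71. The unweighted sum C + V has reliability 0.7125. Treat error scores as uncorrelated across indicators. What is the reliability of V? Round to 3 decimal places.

Var(C+V) = 2 + 2·0.20 = 2.400.
True-score variance = ρ_C + ρ_V + 2·0.20, so 0.7125 = (0.71 + ρ_V + 0.40) / 2.400.
ρ_V = 0.7125·2.400 − 0.71 − 0.40 = 0.600.

0.600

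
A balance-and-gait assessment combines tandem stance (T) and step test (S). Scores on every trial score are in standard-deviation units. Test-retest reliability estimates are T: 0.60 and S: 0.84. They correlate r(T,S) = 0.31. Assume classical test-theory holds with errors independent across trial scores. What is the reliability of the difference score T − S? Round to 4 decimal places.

Var(T−S) = 1 + 1 − 2·0.31 = 2 − 0.62 = 1.38.
With uncorrelated errors the cross-covariances are all true-score covariance, so they carry over unchanged; only the diagonal terms shrink to ρᵢσᵢ².
True-score variance = [0.60 + 0.84] − 0.62 = 1.44 − 0.62 = 0.82.
Reliability = 0.82 / 1.38 = 0.5942.

0.5942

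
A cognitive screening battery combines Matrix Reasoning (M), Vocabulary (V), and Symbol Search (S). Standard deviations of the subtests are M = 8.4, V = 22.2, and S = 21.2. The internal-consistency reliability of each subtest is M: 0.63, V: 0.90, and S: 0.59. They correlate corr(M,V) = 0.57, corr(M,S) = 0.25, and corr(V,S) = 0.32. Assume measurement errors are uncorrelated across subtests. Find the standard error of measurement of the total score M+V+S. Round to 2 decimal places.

16.11

Var(total) = 1012.84 + 602.837 = 1615.68.
True-score variance = 753.178 + 602.837 = 1356.02, so reliability = 0.8393.
Error variance = 1615.68 − 1356.02 = 259.662; SEM = √259.662 = 16.11.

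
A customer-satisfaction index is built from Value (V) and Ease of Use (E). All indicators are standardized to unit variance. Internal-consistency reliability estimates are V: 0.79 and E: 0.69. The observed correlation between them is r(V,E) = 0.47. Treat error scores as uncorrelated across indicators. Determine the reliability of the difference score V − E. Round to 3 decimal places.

0.509

Var(V−E) = 1 + 1 − 2·0.47 = 2 − 0.94 = 1.06.
Under uncorrelated errors the observed covariances equal the true-score covariances, so only the own-variance terms attenuate.
True-score variance = [0.79 + 0.69] − 0.94 = 1.48 − 0.94 = 0.54.
Reliability = 0.54 / 1.06 = 0.509.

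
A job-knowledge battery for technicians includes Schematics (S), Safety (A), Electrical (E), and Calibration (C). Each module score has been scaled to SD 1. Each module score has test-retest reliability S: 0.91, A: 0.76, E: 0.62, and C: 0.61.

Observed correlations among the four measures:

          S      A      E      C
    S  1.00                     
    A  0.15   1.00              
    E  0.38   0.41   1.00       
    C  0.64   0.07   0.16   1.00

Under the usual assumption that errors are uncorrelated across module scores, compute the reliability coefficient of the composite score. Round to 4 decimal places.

0.8556

Var(S+A+E+C) = 4 + 2·[0.15 + 0.38 + 0.64 + 0.41 + 0.07 + 0.16] = 4 + 3.62 = 7.62.
Because errors are independent across components, Cov(Tᵢ,Tⱼ) = Cov(Xᵢ,Xⱼ); the off-diagonal part of the true-score variance is the same as above.
True-score variance = [0.91 + 0.76 + 0.62 + 0.61] + 3.62 = 2.9 + 3.62 = 6.52.
Reliability = 6.52 / 7.62 = 0.8556.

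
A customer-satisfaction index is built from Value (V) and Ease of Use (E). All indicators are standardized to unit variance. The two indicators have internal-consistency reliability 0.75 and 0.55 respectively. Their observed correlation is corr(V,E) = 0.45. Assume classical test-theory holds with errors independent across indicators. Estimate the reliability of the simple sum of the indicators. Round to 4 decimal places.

Var(V+E) = 2 + 2·[0.45] = 2 + 0.9 = 2.9.
With uncorrelated errors the cross-covariances are all true-score covariance, so they carry over unchanged; only the diagonal terms shrink to ρᵢσᵢ².
True-score variance = [0.75 + 0.55] + 0.9 = 1.3 + 0.9 = 2.2.
Reliability = 2.2 / 2.9 = 0.7586.

0.7586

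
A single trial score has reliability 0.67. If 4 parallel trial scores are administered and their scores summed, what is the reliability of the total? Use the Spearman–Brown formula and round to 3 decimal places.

ρ_k = kρ / (1 + (k−1)ρ) = 4·0.67 / (1 + 3·0.67) = 2.680 / 3.010 = 0.890.

0.890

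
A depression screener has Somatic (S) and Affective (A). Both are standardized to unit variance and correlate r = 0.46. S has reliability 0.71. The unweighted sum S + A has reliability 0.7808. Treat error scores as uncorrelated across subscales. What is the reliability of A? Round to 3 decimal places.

0.650

Var(S+A) = 2 + 2·0.46 = 2.920.
True-score variance = ρ_S + ρ_A + 2·0.46, so 0.7808 = (0.71 + ρ_A + 0.92) / 2.920.
ρ_A = 0.7808·2.920 − 0.71 − 0.92 = 0.650.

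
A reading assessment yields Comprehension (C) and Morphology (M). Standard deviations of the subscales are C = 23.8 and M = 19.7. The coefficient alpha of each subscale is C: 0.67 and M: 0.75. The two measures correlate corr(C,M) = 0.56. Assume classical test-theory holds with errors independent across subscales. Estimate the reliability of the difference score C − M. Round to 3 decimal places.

0.339

Var(C−M) = 23.8² + 19.7² − 2·23.8·19.7·0.56 = 954.53 − 525.123 = 429.407.
With uncorrelated errors the cross-covariances are all true-score covariance, so they carry over unchanged; only the diagonal terms shrink to ρᵢσᵢ².
True-score variance = [23.8²·0.67 + 19.7²·0.75] − 525.123 = 670.582 − 525.123 = 145.459.
Reliability = 145.459 / 429.407 = 0.339.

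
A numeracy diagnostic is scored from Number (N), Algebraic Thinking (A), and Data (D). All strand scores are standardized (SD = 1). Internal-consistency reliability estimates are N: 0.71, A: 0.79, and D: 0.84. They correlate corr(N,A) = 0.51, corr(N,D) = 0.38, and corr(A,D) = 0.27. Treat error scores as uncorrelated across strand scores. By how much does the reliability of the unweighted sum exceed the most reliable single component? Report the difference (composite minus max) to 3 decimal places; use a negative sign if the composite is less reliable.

Var(sum) = 3 + 2.32 = 5.32; true-score variance = 2.34 + 2.32 = 4.66; composite reliability = 0.8759.
Max component reliability = 0.8400.
Difference = 0.8759 − 0.8400 = 0.036.

0.036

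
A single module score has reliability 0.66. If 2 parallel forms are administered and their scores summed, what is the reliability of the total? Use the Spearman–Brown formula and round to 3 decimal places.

0.795

ρ_k = kρ / (1 + (k−1)ρ) = 2·0.66 / (1 + 1·0.66) = 1.320 / 1.660 = 0.795.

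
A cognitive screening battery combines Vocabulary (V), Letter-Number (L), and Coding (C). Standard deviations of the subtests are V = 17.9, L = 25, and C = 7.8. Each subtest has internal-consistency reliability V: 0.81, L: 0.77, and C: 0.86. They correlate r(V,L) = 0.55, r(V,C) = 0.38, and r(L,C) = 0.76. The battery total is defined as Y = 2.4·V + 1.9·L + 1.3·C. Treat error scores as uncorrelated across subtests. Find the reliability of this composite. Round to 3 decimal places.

Var(Y) = 2.4²·17.9² + 1.9²·25² + 1.3²·7.8² + 2·[4.56·17.9·25·0.55 + 3.12·17.9·7.8·0.38 + 2.47·25·7.8·0.76] = 4204.63 + 3307.83 = 7512.47.
With uncorrelated errors the cross-covariances are all true-score covariance, so they carry over unchanged; only the diagonal terms shrink to ρᵢσᵢ².
True-score variance = [2.4²·17.9²·0.81 + 1.9²·25²·0.77 + 1.3²·7.8²·0.86] + 3307.83 = 3320.64 + 3307.83 = 6628.48.
Reliability = 6628.48 / 7512.47 = 0.882.

0.882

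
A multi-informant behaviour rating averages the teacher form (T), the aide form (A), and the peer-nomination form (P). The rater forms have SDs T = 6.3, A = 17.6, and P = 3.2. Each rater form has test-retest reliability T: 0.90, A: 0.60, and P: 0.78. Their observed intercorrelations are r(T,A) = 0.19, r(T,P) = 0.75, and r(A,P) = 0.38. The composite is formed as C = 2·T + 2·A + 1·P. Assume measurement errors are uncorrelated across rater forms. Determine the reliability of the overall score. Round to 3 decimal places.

Var(C) = 2²·6.3² + 2²·17.6² + 3.2² + 2·[4·6.3·17.6·0.19 + 2·6.3·3.2·0.75 + 2·17.6·3.2·0.38] = 1408.04 + 314.624 = 1722.66.
With uncorrelated errors the cross-covariances are all true-score covariance, so they carry over unchanged; only the diagonal terms shrink to ρᵢσᵢ².
True-score variance = [2²·6.3²·0.90 + 2²·17.6²·0.60 + 3.2²·0.78] + 314.624 = 894.295 + 314.624 = 1208.92.
Reliability = 1208.92 / 1722.66 = 0.702.

0.702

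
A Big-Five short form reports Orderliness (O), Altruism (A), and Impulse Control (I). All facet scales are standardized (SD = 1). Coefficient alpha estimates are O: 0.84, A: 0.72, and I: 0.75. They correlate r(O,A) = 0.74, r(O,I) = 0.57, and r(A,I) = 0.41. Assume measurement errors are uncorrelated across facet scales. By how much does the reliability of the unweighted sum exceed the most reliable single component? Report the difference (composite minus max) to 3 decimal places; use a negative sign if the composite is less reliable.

Var(sum) = 3 + 3.44 = 6.44; true-score variance = 2.31 + 3.44 = 5.75; composite reliability = 0.8929.
Max component reliability = 0.8400.
Difference = 0.8929 − 0.8400 = 0.053.

0.053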